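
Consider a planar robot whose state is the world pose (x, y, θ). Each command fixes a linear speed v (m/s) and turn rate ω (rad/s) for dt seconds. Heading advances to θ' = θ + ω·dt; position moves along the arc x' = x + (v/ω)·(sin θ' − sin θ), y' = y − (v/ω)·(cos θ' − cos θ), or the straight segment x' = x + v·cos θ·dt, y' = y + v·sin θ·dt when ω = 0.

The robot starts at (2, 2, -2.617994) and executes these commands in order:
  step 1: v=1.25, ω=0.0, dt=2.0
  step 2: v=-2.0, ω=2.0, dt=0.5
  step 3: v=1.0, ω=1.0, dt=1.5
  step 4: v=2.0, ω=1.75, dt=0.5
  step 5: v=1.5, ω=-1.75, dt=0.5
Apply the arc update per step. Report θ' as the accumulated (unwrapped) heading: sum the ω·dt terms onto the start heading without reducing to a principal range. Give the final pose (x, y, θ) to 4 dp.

step 1: θ'=-2.6180 (straight) → pose (-0.1651, 0.7500, -2.6180)
step 2: θ'=-1.6180 (R=-1.0000) → pose (0.3338, 1.5688, -1.6180)
step 3: θ'=-0.1180 (R=1.0000) → pose (1.2150, 0.5286, -0.1180)
step 4: θ'=0.7570 (R=1.1429) → pose (2.1344, 0.8328, 0.7570)
step 5: θ'=-0.1180 (R=-0.8571) → pose (2.8239, 1.0609, -0.1180)

(2.8239, 1.0609, -0.1180)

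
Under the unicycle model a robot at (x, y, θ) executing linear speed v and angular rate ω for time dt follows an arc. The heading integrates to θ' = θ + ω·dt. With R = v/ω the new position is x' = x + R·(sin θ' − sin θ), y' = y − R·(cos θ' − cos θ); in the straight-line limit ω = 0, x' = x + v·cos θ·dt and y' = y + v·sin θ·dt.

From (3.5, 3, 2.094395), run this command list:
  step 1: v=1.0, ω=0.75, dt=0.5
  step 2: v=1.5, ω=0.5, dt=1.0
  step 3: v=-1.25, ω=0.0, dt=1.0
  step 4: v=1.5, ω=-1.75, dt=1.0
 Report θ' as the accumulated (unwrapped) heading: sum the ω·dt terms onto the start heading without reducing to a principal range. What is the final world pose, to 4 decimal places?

step 1: θ'=2.4694 (R=1.3333) → pose (3.1756, 3.3766, 2.4694)
step 2: θ'=2.9694 (R=3.0000) → pose (1.8215, 3.9849, 2.9694)
step 3: θ'=2.9694 (straight) → pose (3.0530, 3.7707, 2.9694)
step 4: θ'=1.2194 (R=-0.8571) → pose (2.3951, 4.9102, 1.2194)

(2.3951, 4.9102, 1.2194)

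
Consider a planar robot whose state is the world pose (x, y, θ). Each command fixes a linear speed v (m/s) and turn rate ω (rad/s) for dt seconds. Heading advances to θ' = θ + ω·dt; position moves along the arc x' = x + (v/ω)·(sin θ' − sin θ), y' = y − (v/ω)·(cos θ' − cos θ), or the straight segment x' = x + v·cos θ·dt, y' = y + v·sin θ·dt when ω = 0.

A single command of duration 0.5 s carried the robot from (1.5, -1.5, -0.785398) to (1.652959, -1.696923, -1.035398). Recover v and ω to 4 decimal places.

Δθ = -1.035398 − -0.785398 = -0.250000
ω = Δθ/dt = -0.250000/0.5 = -0.5000
R = −Δy/(cos θ' − cos θ) = -1.0000
v = R·ω = -1.0000·-0.5000 = 0.5000

v = 0.5000, ω = -0.5000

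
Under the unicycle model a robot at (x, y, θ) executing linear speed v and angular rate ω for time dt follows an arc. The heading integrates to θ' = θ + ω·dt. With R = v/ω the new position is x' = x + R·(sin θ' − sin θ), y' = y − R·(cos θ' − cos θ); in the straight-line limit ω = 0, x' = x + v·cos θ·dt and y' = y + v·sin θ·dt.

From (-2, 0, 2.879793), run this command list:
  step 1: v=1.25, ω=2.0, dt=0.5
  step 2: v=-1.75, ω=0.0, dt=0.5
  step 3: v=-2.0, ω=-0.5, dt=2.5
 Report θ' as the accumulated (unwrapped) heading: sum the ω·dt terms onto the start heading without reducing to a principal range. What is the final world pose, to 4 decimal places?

step 1: θ'=3.8798 (R=0.6250) → pose (-2.5824, -0.1414, 3.8798)
step 2: θ'=3.8798 (straight) → pose (-1.9351, 0.4474, 3.8798)
step 3: θ'=2.6298 (R=4.0000) → pose (2.7157, 0.9762, 2.6298)

(2.7157, 0.9762, 2.6298)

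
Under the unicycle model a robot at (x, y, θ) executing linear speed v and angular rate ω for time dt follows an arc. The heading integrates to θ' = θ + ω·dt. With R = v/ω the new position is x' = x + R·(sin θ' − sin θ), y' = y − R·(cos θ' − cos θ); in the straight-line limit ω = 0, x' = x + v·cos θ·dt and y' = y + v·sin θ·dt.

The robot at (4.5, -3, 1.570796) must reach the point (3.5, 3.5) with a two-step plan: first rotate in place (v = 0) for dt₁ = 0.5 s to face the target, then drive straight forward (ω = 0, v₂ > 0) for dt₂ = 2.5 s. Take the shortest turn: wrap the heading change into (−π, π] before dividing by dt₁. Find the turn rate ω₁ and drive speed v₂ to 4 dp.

heading to target = atan2(3.5−-3, 3.5−4.5) = 1.7234
Δθ = wrap(1.7234 − 1.5708) = 0.1526; ω₁ = Δθ/dt₁ = 0.3053
distance = √((3.5−4.5)² + (3.5−-3)²) = 6.5765; v₂ = distance/dt₂ = 2.6306

ω₁ = 0.3053, v₂ = 2.6306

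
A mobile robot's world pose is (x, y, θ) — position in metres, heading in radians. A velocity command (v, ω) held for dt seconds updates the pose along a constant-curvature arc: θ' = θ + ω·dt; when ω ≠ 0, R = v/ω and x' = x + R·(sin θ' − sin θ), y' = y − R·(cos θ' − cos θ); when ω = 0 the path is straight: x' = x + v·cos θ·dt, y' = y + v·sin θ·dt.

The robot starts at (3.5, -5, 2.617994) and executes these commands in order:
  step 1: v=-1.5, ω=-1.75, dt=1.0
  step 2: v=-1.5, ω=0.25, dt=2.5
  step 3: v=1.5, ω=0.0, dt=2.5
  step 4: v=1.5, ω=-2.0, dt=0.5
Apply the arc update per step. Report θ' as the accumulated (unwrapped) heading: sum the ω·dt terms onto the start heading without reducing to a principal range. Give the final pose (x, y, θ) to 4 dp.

step 1: θ'=0.8680 (R=0.8571) → pose (3.7255, -6.2963, 0.8680)
step 2: θ'=1.4930 (R=-6.0000) → pose (2.3218, -9.7081, 1.4930)
step 3: θ'=1.4930 (straight) → pose (2.6133, -5.9695, 1.4930)
step 4: θ'=0.4930 (R=-0.7500) → pose (3.0061, -5.3671, 0.4930)

(3.0061, -5.3671, 0.4930)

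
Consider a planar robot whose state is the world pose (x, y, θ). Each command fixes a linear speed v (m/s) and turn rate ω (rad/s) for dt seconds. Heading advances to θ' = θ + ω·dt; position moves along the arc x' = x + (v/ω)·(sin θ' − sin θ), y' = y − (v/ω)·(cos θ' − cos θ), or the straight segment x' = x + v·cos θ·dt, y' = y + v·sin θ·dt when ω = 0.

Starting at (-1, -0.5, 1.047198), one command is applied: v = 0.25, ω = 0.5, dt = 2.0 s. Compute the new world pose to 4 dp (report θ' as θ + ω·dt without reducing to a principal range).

(-0.9887, -0.0207, 2.0472)

θ' = 1.0472 + 0.5·2.0 = 2.0472
R = v/ω = 0.25/0.5 = 0.5000
x' = -1 + 0.5000·(sin 2.0472 − sin 1.0472) = -0.9887
y' = -0.5 − 0.5000·(cos 2.0472 − cos 1.0472) = -0.0207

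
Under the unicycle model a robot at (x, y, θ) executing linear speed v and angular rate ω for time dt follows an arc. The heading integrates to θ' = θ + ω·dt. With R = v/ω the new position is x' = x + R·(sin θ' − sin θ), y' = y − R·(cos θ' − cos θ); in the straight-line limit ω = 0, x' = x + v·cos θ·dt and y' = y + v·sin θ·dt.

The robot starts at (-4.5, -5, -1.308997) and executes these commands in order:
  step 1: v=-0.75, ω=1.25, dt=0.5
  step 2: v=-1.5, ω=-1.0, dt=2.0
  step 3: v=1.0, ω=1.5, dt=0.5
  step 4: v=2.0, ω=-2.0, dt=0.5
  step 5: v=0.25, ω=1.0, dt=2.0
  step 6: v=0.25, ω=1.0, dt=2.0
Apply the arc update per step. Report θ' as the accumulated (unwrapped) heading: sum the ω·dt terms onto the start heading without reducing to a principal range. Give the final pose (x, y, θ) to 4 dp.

(-5.2022, -3.5320, 1.0660)

step 1: θ'=-0.6840 (R=-0.6000) → pose (-4.7004, -4.6903, -0.6840)
step 2: θ'=-2.6840 (R=1.5000) → pose (-4.4153, -2.1820, -2.6840)
step 3: θ'=-1.9340 (R=0.6667) → pose (-4.7439, -2.5432, -1.9340)
step 4: θ'=-2.9340 (R=-1.0000) → pose (-5.4726, -3.1665, -2.9340)
step 5: θ'=-0.9340 (R=0.2500) → pose (-5.6220, -3.5598, -0.9340)
step 6: θ'=1.0660 (R=0.2500) → pose (-5.2022, -3.5320, 1.0660)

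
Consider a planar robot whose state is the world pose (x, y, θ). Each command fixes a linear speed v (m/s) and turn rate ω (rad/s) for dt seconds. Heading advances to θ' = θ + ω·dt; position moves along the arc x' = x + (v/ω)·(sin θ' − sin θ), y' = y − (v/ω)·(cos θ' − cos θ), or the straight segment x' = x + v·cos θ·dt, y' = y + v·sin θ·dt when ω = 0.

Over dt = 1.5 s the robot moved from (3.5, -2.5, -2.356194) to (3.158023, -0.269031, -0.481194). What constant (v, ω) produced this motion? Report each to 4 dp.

Δθ = -0.481194 − -2.356194 = 1.875000
ω = Δθ/dt = 1.875000/1.5 = 1.2500
R = −Δy/(cos θ' − cos θ) = -1.4000
v = R·ω = -1.4000·1.2500 = -1.7500

v = -1.7500, ω = 1.2500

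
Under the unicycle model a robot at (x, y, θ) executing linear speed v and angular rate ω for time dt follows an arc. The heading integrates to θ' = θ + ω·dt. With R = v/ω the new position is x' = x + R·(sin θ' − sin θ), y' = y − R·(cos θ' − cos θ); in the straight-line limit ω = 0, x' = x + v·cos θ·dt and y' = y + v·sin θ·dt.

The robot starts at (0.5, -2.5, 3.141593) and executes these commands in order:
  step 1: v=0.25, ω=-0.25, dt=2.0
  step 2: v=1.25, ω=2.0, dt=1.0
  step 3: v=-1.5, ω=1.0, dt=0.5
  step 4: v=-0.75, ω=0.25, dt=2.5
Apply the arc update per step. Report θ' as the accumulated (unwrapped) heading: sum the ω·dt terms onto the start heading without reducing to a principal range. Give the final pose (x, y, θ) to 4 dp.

step 1: θ'=2.6416 (R=-1.0000) → pose (0.0206, -2.3776, 2.6416)
step 2: θ'=4.6416 (R=0.6250) → pose (-0.9025, -2.8819, 4.6416)
step 3: θ'=5.1416 (R=-1.5000) → pose (-1.0348, -2.1515, 5.1416)
step 4: θ'=5.7666 (R=-3.0000) → pose (-2.2809, -0.7915, 5.7666)

(-2.2809, -0.7915, 5.7666)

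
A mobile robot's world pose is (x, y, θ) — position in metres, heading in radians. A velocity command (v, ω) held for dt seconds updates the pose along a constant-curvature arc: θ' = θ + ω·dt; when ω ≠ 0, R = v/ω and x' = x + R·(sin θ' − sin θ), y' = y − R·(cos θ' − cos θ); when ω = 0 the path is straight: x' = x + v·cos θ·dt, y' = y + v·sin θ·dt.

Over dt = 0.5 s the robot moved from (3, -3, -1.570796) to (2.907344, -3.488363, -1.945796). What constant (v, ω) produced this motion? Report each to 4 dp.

v = 1.0000, ω = -0.7500

Δθ = -1.945796 − -1.570796 = -0.375000
ω = Δθ/dt = -0.375000/0.5 = -0.7500
R = −Δy/(cos θ' − cos θ) = -1.3333
v = R·ω = -1.3333·-0.7500 = 1.0000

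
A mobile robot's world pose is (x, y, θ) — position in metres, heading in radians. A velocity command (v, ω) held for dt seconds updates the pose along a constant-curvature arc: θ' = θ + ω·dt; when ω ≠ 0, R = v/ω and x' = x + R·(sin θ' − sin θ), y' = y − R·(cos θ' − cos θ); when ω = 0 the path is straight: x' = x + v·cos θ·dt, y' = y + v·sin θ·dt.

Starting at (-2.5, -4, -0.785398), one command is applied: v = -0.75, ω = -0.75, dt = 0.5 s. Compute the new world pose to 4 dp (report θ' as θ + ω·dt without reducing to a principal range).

θ' = -0.7854 + -0.75·0.5 = -1.1604
R = v/ω = -0.75/-0.75 = 1.0000
x' = -2.5 + 1.0000·(sin -1.1604 − sin -0.7854) = -2.7099
y' = -4 − 1.0000·(cos -1.1604 − cos -0.7854) = -3.6919

(-2.7099, -3.6919, -1.1604)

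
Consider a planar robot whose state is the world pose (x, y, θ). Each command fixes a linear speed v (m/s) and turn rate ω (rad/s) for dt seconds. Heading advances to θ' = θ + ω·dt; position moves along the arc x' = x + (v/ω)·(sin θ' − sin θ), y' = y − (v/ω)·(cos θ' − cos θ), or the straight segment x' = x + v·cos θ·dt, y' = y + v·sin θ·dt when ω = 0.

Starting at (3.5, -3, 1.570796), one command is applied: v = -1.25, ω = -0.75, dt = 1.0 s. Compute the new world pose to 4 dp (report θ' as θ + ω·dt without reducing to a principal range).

θ' = 1.5708 + -0.75·1.0 = 0.8208
R = v/ω = -1.25/-0.75 = 1.6667
x' = 3.5 + 1.6667·(sin 0.8208 − sin 1.5708) = 3.0528
y' = -3 − 1.6667·(cos 0.8208 − cos 1.5708) = -4.1361

(3.0528, -4.1361, 0.8208)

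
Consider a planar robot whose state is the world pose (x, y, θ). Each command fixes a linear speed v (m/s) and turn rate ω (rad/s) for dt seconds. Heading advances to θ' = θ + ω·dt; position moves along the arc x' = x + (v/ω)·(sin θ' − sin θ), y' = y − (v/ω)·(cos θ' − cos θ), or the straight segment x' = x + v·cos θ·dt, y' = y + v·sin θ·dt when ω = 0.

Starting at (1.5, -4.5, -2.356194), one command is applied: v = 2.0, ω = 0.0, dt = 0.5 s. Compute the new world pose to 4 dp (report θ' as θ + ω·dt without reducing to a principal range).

θ' = -2.3562 + 0.0·0.5 = -2.3562
ω = 0 → straight: x' = 1.5 + 2.0·cos(-2.3562)·0.5 = 0.7929
y' = -4.5 + 2.0·sin(-2.3562)·0.5 = -5.2071

(0.7929, -5.2071, -2.3562)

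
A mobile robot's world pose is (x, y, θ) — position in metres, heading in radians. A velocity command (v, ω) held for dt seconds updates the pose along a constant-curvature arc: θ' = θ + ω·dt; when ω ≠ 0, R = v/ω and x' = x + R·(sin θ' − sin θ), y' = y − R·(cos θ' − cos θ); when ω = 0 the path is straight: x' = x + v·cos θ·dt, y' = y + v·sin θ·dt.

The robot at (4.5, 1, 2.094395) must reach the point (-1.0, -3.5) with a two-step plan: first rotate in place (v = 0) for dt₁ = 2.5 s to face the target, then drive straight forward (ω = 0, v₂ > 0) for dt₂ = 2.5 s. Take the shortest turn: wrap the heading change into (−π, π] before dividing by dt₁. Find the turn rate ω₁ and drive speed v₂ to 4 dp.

ω₁ = 0.6932, v₂ = 2.8425

heading to target = atan2(-3.5−1, -1−4.5) = -2.4559
Δθ = wrap(-2.4559 − 2.0944) = 1.7329; ω₁ = Δθ/dt₁ = 0.6932
distance = √((-1−4.5)² + (-3.5−1)²) = 7.1063; v₂ = distance/dt₂ = 2.8425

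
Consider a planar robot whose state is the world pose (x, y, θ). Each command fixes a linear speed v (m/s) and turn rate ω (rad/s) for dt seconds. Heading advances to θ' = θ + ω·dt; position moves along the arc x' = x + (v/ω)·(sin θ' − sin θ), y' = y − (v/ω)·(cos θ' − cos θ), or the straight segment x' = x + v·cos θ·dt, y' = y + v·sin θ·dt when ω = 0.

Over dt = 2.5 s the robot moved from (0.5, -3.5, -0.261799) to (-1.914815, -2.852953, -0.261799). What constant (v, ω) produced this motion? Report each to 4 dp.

Δθ = -0.261799 − -0.261799 = 0.000000
ω = Δθ/dt = 0.000000/2.5 = 0.0000
ω = 0 → v = (Δx·cos θ + Δy·sin θ)/dt = -1.0000

v = -1.0000, ω = 0.0000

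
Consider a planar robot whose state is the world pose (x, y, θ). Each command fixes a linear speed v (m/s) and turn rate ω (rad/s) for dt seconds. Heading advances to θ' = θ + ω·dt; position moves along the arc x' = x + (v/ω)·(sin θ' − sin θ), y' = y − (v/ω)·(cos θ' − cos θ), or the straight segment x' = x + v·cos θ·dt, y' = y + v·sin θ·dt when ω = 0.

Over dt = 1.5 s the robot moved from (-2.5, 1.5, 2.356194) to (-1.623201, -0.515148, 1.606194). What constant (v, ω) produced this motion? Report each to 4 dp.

v = -1.5000, ω = -0.5000

Δθ = 1.606194 − 2.356194 = -0.750000
ω = Δθ/dt = -0.750000/1.5 = -0.5000
R = −Δy/(cos θ' − cos θ) = 3.0000
v = R·ω = 3.0000·-0.5000 = -1.5000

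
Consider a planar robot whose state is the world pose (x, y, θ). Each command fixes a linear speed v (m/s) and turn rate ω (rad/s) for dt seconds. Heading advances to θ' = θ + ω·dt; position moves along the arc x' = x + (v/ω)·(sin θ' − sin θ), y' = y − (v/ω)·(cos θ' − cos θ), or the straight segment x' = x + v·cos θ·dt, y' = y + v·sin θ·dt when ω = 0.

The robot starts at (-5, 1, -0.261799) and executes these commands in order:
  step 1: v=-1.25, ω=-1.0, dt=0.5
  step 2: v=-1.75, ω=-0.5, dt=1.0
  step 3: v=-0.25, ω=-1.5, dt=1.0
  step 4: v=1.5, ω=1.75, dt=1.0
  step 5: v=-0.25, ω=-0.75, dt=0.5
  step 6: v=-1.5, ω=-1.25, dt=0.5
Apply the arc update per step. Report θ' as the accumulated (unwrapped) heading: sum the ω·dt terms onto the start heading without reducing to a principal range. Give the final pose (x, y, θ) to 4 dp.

(-6.7202, 2.5735, -2.0118)

step 1: θ'=-0.7618 (R=1.2500) → pose (-5.5393, 1.3029, -0.7618)
step 2: θ'=-1.2618 (R=3.5000) → pose (-6.4577, 2.7711, -1.2618)
step 3: θ'=-2.7618 (R=0.1667) → pose (-6.3607, 2.9766, -2.7618)
step 4: θ'=-1.0118 (R=0.8571) → pose (-6.7696, 1.7260, -1.0118)
step 5: θ'=-1.3868 (R=0.3333) → pose (-6.8147, 1.8418, -1.3868)
step 6: θ'=-2.0118 (R=1.2000) → pose (-6.7202, 2.5735, -2.0118)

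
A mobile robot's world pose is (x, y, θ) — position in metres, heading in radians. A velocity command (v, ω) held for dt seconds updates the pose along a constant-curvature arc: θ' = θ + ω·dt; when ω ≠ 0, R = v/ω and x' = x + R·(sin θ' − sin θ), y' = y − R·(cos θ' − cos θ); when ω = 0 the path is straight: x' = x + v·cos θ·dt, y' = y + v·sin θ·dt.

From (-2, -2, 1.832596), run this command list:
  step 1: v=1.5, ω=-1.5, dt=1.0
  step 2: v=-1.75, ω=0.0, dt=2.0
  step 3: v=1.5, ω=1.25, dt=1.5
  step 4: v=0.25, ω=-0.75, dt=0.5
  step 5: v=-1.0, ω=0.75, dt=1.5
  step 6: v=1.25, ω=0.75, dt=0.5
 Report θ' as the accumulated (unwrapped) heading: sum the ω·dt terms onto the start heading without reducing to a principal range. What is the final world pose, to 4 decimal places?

(-3.7271, -0.9469, 3.3326)

step 1: θ'=0.3326 (R=-1.0000) → pose (-1.3606, -0.7960, 0.3326)
step 2: θ'=0.3326 (straight) → pose (-4.6688, -1.9387, 0.3326)
step 3: θ'=2.2076 (R=1.2000) → pose (-4.0958, -0.0909, 2.2076)
step 4: θ'=1.8326 (R=-0.3333) → pose (-4.1497, 0.0210, 1.8326)
step 5: θ'=2.9576 (R=-1.3333) → pose (-3.1058, -0.9447, 2.9576)
step 6: θ'=3.3326 (R=1.6667) → pose (-3.7271, -0.9469, 3.3326)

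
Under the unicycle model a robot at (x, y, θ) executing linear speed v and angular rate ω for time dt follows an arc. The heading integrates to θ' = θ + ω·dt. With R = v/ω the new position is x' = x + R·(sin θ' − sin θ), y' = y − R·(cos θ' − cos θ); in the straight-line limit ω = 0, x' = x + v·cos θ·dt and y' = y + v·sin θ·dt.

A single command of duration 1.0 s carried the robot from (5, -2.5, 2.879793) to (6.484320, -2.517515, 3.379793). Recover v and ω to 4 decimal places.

v = -1.5000, ω = 0.5000

Δθ = 3.379793 − 2.879793 = 0.500000
ω = Δθ/dt = 0.500000/1.0 = 0.5000
R = Δx/(sin θ' − sin θ) = -3.0000
v = R·ω = -3.0000·0.5000 = -1.5000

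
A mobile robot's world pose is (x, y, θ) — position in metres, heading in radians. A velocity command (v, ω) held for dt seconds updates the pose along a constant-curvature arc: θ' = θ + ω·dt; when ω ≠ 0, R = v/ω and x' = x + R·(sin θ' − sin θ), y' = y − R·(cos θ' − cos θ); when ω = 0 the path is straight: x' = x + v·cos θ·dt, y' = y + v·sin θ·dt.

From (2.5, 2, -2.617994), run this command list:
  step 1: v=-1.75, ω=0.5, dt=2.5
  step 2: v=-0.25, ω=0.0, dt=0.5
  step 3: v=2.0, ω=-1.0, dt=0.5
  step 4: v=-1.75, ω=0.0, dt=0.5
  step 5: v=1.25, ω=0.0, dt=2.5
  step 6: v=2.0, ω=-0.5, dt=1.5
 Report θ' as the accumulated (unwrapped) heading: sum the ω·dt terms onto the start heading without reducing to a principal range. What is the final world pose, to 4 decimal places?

(1.6229, 0.4259, -2.6180)

step 1: θ'=-1.3680 (R=-3.5000) → pose (4.1783, 5.7360, -1.3680)
step 2: θ'=-1.3680 (straight) → pose (4.1531, 5.8585, -1.3680)
step 3: θ'=-1.8680 (R=-2.0000) → pose (4.1064, 4.8700, -1.8680)
step 4: θ'=-1.8680 (straight) → pose (4.3626, 5.7066, -1.8680)
step 5: θ'=-1.8680 (straight) → pose (3.4475, 2.7186, -1.8680)
step 6: θ'=-2.6180 (R=-4.0000) → pose (1.6229, 0.4259, -2.6180)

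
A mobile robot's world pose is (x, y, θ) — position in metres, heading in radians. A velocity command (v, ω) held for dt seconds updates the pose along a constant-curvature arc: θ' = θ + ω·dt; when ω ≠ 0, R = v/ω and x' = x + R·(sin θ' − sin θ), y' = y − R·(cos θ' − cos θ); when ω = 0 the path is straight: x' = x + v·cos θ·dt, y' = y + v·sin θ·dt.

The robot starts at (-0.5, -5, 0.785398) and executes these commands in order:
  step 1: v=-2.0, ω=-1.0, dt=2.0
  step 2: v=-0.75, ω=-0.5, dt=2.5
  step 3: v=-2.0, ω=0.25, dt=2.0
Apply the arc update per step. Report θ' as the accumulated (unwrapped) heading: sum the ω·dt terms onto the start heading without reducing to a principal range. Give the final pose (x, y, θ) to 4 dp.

(-0.9465, 0.5751, -1.9646)

step 1: θ'=-1.2146 (R=2.0000) → pose (-3.7887, -4.2832, -1.2146)
step 2: θ'=-2.4646 (R=1.5000) → pose (-3.3225, -2.5909, -2.4646)
step 3: θ'=-1.9646 (R=-8.0000) → pose (-0.9465, 0.5751, -1.9646)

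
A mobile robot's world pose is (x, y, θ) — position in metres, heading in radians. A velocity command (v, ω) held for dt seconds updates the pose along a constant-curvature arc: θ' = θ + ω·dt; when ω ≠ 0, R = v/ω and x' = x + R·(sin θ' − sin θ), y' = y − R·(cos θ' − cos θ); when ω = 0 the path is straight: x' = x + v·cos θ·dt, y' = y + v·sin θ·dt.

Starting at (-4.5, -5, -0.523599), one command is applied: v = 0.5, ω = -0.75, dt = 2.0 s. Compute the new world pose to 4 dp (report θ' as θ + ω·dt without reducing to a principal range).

θ' = -0.5236 + -0.75·2.0 = -2.0236
R = v/ω = 0.5/-0.75 = -0.6667
x' = -4.5 + -0.6667·(sin -2.0236 − sin -0.5236) = -4.2339
y' = -5 − -0.6667·(cos -2.0236 − cos -0.5236) = -5.8690

(-4.2339, -5.8690, -2.0236)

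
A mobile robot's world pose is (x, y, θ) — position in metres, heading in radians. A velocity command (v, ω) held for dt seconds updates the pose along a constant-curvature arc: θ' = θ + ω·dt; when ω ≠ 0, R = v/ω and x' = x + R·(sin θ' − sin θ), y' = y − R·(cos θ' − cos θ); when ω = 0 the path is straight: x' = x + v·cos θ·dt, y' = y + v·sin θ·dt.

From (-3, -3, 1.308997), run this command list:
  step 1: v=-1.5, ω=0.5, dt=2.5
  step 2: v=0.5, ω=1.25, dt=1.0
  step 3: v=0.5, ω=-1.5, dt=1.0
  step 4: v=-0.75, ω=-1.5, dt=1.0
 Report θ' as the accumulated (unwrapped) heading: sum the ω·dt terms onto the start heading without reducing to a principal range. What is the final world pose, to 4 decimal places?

(-2.6814, -6.9455, 0.8090)

step 1: θ'=2.5590 (R=-3.0000) → pose (-1.7528, -6.2816, 2.5590)
step 2: θ'=3.8090 (R=0.4000) → pose (-2.2205, -6.3014, 3.8090)
step 3: θ'=2.3090 (R=-0.3333) → pose (-2.6733, -6.2639, 2.3090)
step 4: θ'=0.8090 (R=0.5000) → pose (-2.6814, -6.9455, 0.8090)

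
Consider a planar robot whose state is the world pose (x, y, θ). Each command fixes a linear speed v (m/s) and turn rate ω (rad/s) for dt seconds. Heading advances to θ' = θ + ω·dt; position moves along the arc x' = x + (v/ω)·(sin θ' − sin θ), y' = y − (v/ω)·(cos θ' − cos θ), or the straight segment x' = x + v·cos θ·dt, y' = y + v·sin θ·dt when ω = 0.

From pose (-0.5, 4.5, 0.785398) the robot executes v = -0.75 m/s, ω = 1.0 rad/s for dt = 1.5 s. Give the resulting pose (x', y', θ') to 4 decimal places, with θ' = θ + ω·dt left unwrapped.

θ' = 0.7854 + 1.0·1.5 = 2.2854
R = v/ω = -0.75/1.0 = -0.7500
x' = -0.5 + -0.7500·(sin 2.2854 − sin 0.7854) = -0.5362
y' = 4.5 − -0.7500·(cos 2.2854 − cos 0.7854) = 3.4782

(-0.5362, 3.4782, 2.2854)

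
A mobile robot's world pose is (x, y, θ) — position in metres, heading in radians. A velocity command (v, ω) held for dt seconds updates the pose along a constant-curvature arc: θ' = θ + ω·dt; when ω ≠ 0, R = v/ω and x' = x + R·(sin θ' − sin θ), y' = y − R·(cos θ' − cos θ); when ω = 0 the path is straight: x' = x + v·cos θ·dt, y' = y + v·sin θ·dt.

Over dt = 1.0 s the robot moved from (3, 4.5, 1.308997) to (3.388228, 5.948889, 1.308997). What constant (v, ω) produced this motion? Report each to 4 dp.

Δθ = 1.308997 − 1.308997 = 0.000000
ω = Δθ/dt = 0.000000/1.0 = 0.0000
ω = 0 → v = (Δx·cos θ + Δy·sin θ)/dt = 1.5000

v = 1.5000, ω = 0.0000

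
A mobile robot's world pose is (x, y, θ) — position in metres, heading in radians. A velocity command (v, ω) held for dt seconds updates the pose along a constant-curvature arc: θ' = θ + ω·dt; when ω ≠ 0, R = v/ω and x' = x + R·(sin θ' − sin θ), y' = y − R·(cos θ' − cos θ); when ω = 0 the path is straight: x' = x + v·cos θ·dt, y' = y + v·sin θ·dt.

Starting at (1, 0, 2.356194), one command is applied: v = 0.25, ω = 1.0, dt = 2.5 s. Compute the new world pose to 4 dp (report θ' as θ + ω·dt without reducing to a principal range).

(0.5758, -0.2126, 4.8562)

θ' = 2.3562 + 1.0·2.5 = 4.8562
R = v/ω = 0.25/1.0 = 0.2500
x' = 1 + 0.2500·(sin 4.8562 − sin 2.3562) = 0.5758
y' = 0 − 0.2500·(cos 4.8562 − cos 2.3562) = -0.2126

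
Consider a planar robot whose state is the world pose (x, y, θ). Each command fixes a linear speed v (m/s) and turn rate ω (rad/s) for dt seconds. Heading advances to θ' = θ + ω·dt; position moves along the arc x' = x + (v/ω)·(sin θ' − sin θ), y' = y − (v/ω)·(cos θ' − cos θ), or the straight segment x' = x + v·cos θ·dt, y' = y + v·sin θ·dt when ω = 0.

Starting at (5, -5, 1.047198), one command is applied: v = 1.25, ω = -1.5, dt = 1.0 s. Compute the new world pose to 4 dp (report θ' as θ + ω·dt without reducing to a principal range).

(6.0863, -4.6673, -0.4528)

θ' = 1.0472 + -1.5·1.0 = -0.4528
R = v/ω = 1.25/-1.5 = -0.8333
x' = 5 + -0.8333·(sin -0.4528 − sin 1.0472) = 6.0863
y' = -5 − -0.8333·(cos -0.4528 − cos 1.0472) = -4.6673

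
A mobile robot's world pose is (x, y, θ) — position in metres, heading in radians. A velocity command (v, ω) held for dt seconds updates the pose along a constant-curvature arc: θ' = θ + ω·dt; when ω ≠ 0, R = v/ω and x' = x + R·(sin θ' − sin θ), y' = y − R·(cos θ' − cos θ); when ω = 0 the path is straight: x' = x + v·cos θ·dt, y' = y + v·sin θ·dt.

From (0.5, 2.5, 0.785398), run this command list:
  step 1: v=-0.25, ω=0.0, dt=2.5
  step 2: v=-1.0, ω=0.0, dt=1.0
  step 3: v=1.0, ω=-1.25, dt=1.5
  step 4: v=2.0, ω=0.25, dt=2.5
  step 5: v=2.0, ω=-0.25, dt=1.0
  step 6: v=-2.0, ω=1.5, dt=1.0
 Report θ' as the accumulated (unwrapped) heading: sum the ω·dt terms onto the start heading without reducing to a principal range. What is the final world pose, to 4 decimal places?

(3.9742, -3.4673, 0.7854)

step 1: θ'=0.7854 (straight) → pose (0.0581, 2.0581, 0.7854)
step 2: θ'=0.7854 (straight) → pose (-0.6490, 1.3510, 0.7854)
step 3: θ'=-1.0896 (R=-0.8000) → pose (0.6258, 1.1555, -1.0896)
step 4: θ'=-0.4646 (R=8.0000) → pose (4.1328, -2.2938, -0.4646)
step 5: θ'=-0.7146 (R=-8.0000) → pose (5.7908, -3.4029, -0.7146)
step 6: θ'=0.7854 (R=-1.3333) → pose (3.9742, -3.4673, 0.7854)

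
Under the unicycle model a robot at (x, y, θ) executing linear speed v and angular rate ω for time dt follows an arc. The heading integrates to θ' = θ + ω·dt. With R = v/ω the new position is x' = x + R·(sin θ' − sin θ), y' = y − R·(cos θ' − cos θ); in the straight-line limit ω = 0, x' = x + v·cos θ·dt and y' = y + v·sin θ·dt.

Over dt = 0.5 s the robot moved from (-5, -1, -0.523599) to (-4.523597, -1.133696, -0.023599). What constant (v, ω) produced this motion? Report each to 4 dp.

Δθ = -0.023599 − -0.523599 = 0.500000
ω = Δθ/dt = 0.500000/0.5 = 1.0000
R = Δx/(sin θ' − sin θ) = 1.0000
v = R·ω = 1.0000·1.0000 = 1.0000

v = 1.0000, ω = 1.0000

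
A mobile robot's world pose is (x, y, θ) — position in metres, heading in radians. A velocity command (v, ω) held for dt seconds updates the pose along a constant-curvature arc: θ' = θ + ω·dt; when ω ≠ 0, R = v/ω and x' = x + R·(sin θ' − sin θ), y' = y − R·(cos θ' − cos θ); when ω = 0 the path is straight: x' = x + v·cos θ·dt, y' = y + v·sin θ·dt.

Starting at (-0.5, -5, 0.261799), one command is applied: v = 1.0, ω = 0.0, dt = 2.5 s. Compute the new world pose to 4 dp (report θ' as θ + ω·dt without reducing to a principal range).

θ' = 0.2618 + 0.0·2.5 = 0.2618
ω = 0 → straight: x' = -0.5 + 1.0·cos(0.2618)·2.5 = 1.9148
y' = -5 + 1.0·sin(0.2618)·2.5 = -4.3530

(1.9148, -4.3530, 0.2618)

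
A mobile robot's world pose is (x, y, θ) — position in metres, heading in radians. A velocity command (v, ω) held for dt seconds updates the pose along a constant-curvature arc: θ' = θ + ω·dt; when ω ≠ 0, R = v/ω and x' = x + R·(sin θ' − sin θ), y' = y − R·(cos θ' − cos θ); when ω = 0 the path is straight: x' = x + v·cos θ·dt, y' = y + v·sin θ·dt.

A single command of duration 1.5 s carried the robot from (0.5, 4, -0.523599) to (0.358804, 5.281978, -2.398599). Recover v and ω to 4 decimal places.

v = -1.0000, ω = -1.2500

Δθ = -2.398599 − -0.523599 = -1.875000
ω = Δθ/dt = -1.875000/1.5 = -1.2500
R = −Δy/(cos θ' − cos θ) = 0.8000
v = R·ω = 0.8000·-1.2500 = -1.0000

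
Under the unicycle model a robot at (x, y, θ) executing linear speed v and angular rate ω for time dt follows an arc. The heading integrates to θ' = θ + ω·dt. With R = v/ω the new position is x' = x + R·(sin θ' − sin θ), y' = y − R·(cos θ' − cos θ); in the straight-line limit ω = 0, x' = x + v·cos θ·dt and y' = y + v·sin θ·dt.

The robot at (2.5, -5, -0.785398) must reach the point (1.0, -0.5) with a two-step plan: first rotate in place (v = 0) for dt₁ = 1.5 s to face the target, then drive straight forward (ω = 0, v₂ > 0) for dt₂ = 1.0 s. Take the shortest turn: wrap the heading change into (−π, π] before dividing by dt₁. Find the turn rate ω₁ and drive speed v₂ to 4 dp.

ω₁ = 1.7853, v₂ = 4.7434

heading to target = atan2(-0.5−-5, 1−2.5) = 1.8925
Δθ = wrap(1.8925 − -0.7854) = 2.6779; ω₁ = Δθ/dt₁ = 1.7853
distance = √((1−2.5)² + (-0.5−-5)²) = 4.7434; v₂ = distance/dt₂ = 4.7434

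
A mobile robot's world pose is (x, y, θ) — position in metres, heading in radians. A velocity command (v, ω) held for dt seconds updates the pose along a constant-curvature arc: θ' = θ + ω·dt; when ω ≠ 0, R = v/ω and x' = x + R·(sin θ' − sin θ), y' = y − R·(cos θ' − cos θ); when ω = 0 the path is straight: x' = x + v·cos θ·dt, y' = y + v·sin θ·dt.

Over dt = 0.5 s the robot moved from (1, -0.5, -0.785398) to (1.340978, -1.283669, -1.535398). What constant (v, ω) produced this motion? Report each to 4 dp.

Δθ = -1.535398 − -0.785398 = -0.750000
ω = Δθ/dt = -0.750000/0.5 = -1.5000
R = −Δy/(cos θ' − cos θ) = -1.1667
v = R·ω = -1.1667·-1.5000 = 1.7500

v = 1.7500, ω = -1.5000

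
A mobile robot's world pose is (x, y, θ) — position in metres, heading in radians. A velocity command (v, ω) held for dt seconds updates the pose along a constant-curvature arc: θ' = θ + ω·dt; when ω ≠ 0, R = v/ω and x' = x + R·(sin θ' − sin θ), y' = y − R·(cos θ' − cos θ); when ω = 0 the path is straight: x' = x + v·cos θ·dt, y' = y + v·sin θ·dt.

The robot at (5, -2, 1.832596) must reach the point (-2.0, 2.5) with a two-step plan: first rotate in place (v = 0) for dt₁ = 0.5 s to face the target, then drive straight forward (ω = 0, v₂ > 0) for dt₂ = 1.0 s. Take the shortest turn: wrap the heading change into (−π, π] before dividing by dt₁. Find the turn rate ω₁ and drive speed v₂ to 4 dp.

heading to target = atan2(2.5−-2, -2−5) = 2.5703
Δθ = wrap(2.5703 − 1.8326) = 0.7377; ω₁ = Δθ/dt₁ = 1.4753
distance = √((-2−5)² + (2.5−-2)²) = 8.3217; v₂ = distance/dt₂ = 8.3217

ω₁ = 1.4753, v₂ = 8.3217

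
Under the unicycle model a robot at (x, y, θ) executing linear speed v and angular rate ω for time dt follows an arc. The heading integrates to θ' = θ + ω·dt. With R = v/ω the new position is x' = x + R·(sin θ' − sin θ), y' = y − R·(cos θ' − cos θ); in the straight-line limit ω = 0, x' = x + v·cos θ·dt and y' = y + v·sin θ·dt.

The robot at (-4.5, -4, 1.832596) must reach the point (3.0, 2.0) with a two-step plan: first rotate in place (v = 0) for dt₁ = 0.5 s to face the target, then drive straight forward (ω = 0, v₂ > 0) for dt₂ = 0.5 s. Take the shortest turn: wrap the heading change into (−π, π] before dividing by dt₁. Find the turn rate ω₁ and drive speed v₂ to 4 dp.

heading to target = atan2(2−-4, 3−-4.5) = 0.6747
Δθ = wrap(0.6747 − 1.8326) = -1.1579; ω₁ = Δθ/dt₁ = -2.3157
distance = √((3−-4.5)² + (2−-4)²) = 9.6047; v₂ = distance/dt₂ = 19.2094

ω₁ = -2.3157, v₂ = 19.2094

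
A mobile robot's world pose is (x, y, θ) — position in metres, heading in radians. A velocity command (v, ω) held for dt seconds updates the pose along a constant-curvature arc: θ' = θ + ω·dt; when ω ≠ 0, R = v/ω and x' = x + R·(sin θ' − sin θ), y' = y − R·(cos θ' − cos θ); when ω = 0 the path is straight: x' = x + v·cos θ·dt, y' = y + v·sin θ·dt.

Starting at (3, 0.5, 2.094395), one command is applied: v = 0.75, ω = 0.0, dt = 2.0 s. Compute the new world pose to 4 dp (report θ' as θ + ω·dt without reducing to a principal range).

(2.2500, 1.7990, 2.0944)

θ' = 2.0944 + 0.0·2.0 = 2.0944
ω = 0 → straight: x' = 3 + 0.75·cos(2.0944)·2.0 = 2.2500
y' = 0.5 + 0.75·sin(2.0944)·2.0 = 1.7990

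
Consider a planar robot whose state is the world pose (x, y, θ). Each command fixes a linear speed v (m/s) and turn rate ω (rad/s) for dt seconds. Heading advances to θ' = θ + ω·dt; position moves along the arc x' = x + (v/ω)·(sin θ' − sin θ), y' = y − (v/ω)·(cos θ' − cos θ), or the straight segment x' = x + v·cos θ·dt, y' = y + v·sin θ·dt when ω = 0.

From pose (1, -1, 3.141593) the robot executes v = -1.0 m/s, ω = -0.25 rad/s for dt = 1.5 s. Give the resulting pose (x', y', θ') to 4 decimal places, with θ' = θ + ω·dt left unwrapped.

θ' = 3.1416 + -0.25·1.5 = 2.7666
R = v/ω = -1.0/-0.25 = 4.0000
x' = 1 + 4.0000·(sin 2.7666 − sin 3.1416) = 2.4651
y' = -1 − 4.0000·(cos 2.7666 − cos 3.1416) = -1.2780

(2.4651, -1.2780, 2.7666)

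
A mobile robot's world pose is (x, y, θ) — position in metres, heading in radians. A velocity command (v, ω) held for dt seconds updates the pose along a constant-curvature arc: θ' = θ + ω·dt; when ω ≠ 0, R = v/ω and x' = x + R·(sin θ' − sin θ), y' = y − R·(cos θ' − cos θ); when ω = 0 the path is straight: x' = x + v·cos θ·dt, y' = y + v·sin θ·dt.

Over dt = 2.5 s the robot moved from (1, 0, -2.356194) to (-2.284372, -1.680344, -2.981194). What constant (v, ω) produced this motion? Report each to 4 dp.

v = 1.5000, ω = -0.2500

Δθ = -2.981194 − -2.356194 = -0.625000
ω = Δθ/dt = -0.625000/2.5 = -0.2500
R = Δx/(sin θ' − sin θ) = -6.0000
v = R·ω = -6.0000·-0.2500 = 1.5000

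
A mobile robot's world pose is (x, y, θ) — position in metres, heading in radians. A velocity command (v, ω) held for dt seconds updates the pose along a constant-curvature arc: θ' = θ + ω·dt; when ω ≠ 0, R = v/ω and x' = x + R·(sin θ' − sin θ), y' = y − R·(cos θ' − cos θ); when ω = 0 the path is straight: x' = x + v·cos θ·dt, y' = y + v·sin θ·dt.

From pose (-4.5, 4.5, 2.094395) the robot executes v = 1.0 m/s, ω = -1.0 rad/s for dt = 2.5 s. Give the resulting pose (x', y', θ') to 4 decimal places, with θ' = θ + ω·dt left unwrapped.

(-3.2394, 5.9189, -0.4056)

θ' = 2.0944 + -1.0·2.5 = -0.4056
R = v/ω = 1.0/-1.0 = -1.0000
x' = -4.5 + -1.0000·(sin -0.4056 − sin 2.0944) = -3.2394
y' = 4.5 − -1.0000·(cos -0.4056 − cos 2.0944) = 5.9189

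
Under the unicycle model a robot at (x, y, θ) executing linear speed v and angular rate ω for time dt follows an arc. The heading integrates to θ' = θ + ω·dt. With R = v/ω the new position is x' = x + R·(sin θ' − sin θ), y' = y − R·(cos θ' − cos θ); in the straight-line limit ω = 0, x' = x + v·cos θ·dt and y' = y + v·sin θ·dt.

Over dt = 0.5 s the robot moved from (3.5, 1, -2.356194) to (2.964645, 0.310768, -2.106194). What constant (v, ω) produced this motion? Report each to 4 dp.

Δθ = -2.106194 − -2.356194 = 0.250000
ω = Δθ/dt = 0.250000/0.5 = 0.5000
R = −Δy/(cos θ' − cos θ) = 3.5000
v = R·ω = 3.5000·0.5000 = 1.7500

v = 1.7500, ω = 0.5000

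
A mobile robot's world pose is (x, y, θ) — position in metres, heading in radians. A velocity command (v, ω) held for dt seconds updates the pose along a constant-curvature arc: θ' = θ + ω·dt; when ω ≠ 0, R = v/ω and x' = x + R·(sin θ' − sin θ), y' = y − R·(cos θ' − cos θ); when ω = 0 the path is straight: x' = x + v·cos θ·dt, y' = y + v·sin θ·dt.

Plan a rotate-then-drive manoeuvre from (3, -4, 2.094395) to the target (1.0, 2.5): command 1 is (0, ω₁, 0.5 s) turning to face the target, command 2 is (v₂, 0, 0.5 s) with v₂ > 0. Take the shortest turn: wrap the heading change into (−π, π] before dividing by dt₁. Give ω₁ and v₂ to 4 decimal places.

heading to target = atan2(2.5−-4, 1−3) = 1.8693
Δθ = wrap(1.8693 − 2.0944) = -0.2251; ω₁ = Δθ/dt₁ = -0.4502
distance = √((1−3)² + (2.5−-4)²) = 6.8007; v₂ = distance/dt₂ = 13.6015

ω₁ = -0.4502, v₂ = 13.6015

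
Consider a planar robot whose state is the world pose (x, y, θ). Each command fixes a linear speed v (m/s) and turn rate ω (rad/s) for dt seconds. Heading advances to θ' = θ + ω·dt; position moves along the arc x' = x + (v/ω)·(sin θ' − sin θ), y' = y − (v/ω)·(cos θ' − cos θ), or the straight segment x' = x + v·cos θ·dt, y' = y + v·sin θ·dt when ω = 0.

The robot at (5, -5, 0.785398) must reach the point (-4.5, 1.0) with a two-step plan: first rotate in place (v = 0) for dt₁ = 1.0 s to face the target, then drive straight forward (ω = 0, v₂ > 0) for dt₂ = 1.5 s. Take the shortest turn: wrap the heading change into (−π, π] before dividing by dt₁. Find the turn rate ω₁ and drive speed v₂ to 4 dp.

heading to target = atan2(1−-5, -4.5−5) = 2.5783
Δθ = wrap(2.5783 − 0.7854) = 1.7929; ω₁ = Δθ/dt₁ = 1.7929
distance = √((-4.5−5)² + (1−-5)²) = 11.2361; v₂ = distance/dt₂ = 7.4907

ω₁ = 1.7929, v₂ = 7.4907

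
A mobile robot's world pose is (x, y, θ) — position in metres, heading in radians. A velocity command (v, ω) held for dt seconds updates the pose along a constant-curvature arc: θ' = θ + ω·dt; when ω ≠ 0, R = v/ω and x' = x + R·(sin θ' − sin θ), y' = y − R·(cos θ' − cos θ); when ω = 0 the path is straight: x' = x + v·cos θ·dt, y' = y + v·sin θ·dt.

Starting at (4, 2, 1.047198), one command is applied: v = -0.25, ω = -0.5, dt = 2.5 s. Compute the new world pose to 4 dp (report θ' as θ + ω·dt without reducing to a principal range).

(3.4663, 1.7602, -0.2028)

θ' = 1.0472 + -0.5·2.5 = -0.2028
R = v/ω = -0.25/-0.5 = 0.5000
x' = 4 + 0.5000·(sin -0.2028 − sin 1.0472) = 3.4663
y' = 2 − 0.5000·(cos -0.2028 − cos 1.0472) = 1.7602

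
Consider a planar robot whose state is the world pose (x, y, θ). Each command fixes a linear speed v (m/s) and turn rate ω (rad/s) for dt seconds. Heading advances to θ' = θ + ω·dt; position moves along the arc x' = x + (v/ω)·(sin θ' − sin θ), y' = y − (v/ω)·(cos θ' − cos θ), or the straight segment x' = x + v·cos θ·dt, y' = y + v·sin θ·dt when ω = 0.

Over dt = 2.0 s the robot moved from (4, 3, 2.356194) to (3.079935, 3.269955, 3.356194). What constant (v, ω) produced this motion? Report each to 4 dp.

Δθ = 3.356194 − 2.356194 = 1.000000
ω = Δθ/dt = 1.000000/2.0 = 0.5000
R = Δx/(sin θ' − sin θ) = 1.0000
v = R·ω = 1.0000·0.5000 = 0.5000

v = 0.5000, ω = 0.5000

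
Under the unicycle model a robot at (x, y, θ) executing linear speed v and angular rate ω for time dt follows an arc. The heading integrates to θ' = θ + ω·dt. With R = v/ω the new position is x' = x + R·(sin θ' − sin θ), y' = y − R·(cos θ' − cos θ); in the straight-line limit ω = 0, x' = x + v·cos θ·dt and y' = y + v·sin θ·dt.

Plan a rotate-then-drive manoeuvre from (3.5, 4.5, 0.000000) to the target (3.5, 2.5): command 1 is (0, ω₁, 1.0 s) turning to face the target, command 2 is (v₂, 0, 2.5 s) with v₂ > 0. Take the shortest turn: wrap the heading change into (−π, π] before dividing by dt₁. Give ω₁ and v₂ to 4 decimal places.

ω₁ = -1.5708, v₂ = 0.8000

heading to target = atan2(2.5−4.5, 3.5−3.5) = -1.5708
Δθ = wrap(-1.5708 − 0.0000) = -1.5708; ω₁ = Δθ/dt₁ = -1.5708
distance = √((3.5−3.5)² + (2.5−4.5)²) = 2.0000; v₂ = distance/dt₂ = 0.8000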